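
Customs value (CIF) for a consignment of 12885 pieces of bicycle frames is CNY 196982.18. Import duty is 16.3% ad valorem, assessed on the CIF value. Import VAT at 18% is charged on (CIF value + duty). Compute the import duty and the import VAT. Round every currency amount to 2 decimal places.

Import duty = 196982.18 × 16.3% = 32108.10
VAT base = CIF + duty = 196982.18 + 32108.10 = 229090.28
Import VAT = 229090.28 × 18% = 41236.25

Import duty: CNY 32108.10; import VAT: CNY 41236.25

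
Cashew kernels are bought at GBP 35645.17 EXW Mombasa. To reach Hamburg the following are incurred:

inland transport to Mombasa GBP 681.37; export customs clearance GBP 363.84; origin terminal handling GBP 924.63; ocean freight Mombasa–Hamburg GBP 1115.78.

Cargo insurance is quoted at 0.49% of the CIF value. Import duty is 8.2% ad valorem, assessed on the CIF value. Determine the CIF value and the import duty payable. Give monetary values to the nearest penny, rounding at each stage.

CIF value: GBP 38921.51; import duty: GBP 3191.56

Let C be the CIF value. C = EXW price + pre-shipment costs + freight + 0.49% × C
C − 0.49% × C = 35645.17 + 681.37 + 363.84 + 924.63 + 1115.78
0.9951 × C = 38730.79
C = 38730.79 / 0.9951 = 38921.51
Insurance premium = 0.49% × 38921.51 = 190.72
Import duty = 38921.51 × 8.2% = 3191.56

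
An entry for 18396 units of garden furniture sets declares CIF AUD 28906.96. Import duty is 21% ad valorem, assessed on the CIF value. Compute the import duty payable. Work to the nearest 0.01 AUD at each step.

Import duty: AUD 6070.46

Import duty = 28906.96 × 21% = 6070.46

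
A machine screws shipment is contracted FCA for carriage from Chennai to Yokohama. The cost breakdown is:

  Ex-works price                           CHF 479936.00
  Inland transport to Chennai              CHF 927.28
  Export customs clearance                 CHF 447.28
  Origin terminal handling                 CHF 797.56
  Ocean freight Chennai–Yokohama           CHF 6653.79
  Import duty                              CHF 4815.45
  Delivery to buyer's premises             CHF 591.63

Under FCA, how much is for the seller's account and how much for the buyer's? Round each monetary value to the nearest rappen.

Seller: CHF 481310.56; buyer: CHF 12858.43

FCA: the seller delivers export-cleared goods to the carrier; the buyer bears costs from that point.
Seller's account: goods 479936.00 + inland to port 927.28 + export clearance 447.28 = 481310.56
Buyer's account: origin terminal 797.56 + freight 6653.79 + duty 4815.45 + delivery 591.63 = 12858.43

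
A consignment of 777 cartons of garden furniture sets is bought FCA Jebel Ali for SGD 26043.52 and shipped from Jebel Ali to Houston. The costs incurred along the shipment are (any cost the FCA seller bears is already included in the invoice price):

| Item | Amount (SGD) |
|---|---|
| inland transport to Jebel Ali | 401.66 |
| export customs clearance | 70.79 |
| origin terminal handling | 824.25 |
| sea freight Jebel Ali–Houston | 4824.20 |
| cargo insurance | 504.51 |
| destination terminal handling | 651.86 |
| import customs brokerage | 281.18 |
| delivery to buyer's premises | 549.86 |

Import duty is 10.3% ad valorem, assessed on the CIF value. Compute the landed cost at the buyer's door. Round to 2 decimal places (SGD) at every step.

FCA: the seller delivers export-cleared goods to the carrier; the buyer bears costs from that point.
Already in the invoice (seller's account under FCA): inland to port, export clearance — exclude.
CIF value = FCA price + origin terminal + freight + insurance = 26043.52 + 824.25 + 4824.20 + 504.51 = 32196.48
Import duty = 32196.48 × 10.3% = 3316.24
Buyer bears: origin terminal 824.25 + freight 4824.20 + insurance 504.51 + destination terminal 651.86 + brokerage 281.18 + delivery 549.86 + duty 3316.24 = 10952.10
Landed cost = invoice 26043.52 + 10952.10 = 36995.62

Total landed cost: SGD 36995.62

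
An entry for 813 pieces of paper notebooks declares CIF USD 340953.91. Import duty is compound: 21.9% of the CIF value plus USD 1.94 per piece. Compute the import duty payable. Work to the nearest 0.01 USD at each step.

Import duty: USD 76246.13

Ad valorem component: 340953.91 × 21.9% = 74668.91
Specific component: 813 × 1.94 = 1577.22
Import duty = 74668.91 + 1577.22 = 76246.13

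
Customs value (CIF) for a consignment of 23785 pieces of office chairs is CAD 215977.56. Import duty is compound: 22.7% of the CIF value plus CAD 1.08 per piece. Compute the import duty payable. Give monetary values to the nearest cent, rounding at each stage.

Ad valorem component: 215977.56 × 22.7% = 49026.91
Specific component: 23785 × 1.08 = 25687.80
Import duty = 49026.91 + 25687.80 = 74714.71

Import duty: CAD 74714.71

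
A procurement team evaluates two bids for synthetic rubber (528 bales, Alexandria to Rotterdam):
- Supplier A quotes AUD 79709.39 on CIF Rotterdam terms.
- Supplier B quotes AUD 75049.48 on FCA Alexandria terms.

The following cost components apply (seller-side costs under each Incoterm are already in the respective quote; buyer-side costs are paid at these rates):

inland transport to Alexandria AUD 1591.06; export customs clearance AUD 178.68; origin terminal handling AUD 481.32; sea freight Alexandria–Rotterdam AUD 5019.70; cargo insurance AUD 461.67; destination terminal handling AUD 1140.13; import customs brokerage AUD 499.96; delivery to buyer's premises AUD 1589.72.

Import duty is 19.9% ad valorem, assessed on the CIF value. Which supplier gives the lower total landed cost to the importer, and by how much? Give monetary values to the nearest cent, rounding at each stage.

Supplier A is cheaper by AUD 1562.03

Supplier A (CIF):
The CIF price already equals the CIF value: 79709.39
Import duty = 79709.39 × 19.9% = 15862.17
Buyer bears (A): 1140.13 + 499.96 + 1589.72 = 3229.81
Landed cost (A) = invoice 79709.39 + 3229.81 + duty 15862.17 = 98801.37
Supplier B (FCA):
CIF value = FCA price + origin terminal + freight + insurance = 75049.48 + 481.32 + 5019.70 + 461.67 = 81012.17
Import duty = 81012.17 × 19.9% = 16121.42
Buyer bears (B): 481.32 + 5019.70 + 461.67 + 1140.13 + 499.96 + 1589.72 = 9192.50
Landed cost (B) = invoice 75049.48 + 9192.50 + duty 16121.42 = 100363.40
Difference = |98801.37 − 100363.40| = 1562.03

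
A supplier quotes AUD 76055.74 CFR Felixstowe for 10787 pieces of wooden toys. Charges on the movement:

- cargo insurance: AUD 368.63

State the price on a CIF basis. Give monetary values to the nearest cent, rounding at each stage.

From CFR to CIF, the seller additionally bears: insurance.
CIF price = 76055.74 + 368.63 = 76424.37

CIF price: AUD 76424.37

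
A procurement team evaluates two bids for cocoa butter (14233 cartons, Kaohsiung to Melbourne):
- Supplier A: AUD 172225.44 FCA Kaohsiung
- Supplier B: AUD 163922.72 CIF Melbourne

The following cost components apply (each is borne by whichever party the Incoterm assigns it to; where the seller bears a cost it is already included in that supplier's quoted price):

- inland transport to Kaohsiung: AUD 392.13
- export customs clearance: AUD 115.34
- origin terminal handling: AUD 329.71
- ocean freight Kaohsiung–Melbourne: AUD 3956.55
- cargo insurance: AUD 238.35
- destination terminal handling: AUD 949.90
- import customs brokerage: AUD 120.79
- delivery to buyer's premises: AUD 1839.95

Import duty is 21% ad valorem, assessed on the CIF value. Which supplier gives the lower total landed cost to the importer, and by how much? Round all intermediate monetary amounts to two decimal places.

Supplier B is cheaper by AUD 15521.07

Supplier A (FCA):
CIF value = FCA price + origin terminal + freight + insurance = 172225.44 + 329.71 + 3956.55 + 238.35 = 176750.05
Import duty = 176750.05 × 21% = 37117.51
Buyer bears (A): 329.71 + 3956.55 + 238.35 + 949.90 + 120.79 + 1839.95 = 7435.25
Landed cost (A) = invoice 172225.44 + 7435.25 + duty 37117.51 = 216778.20
Supplier B (CIF):
The CIF price already equals the CIF value: 163922.72
Import duty = 163922.72 × 21% = 34423.77
Buyer bears (B): 949.90 + 120.79 + 1839.95 = 2910.64
Landed cost (B) = invoice 163922.72 + 2910.64 + duty 34423.77 = 201257.13
Difference = |216778.20 − 201257.13| = 15521.07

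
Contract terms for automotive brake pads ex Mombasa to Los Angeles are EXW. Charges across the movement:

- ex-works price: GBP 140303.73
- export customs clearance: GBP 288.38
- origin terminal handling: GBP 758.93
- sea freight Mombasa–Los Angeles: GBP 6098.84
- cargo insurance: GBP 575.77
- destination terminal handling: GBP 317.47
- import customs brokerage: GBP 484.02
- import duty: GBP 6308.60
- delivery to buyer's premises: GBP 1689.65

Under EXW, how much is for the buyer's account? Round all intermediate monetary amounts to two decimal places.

EXW: the seller makes goods available at their premises; the buyer bears all onward costs.
Seller's account: goods 140303.73 = 140303.73
Buyer's account: export clearance 288.38 + origin terminal 758.93 + freight 6098.84 + insurance 575.77 + destination terminal 317.47 + brokerage 484.02 + duty 6308.60 + delivery 1689.65 = 16521.66

Buyer's account: GBP 16521.66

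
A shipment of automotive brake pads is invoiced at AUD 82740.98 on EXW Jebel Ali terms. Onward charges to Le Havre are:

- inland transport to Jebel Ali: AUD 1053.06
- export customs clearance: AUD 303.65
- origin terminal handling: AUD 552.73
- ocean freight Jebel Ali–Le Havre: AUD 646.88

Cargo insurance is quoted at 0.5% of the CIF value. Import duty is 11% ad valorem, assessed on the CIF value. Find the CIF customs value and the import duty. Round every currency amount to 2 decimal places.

Let C be the CIF value. C = EXW price + pre-shipment costs + freight + 0.5% × C
C − 0.5% × C = 82740.98 + 1053.06 + 303.65 + 552.73 + 646.88
0.995 × C = 85297.30
C = 85297.30 / 0.995 = 85725.93
Insurance premium = 0.5% × 85725.93 = 428.63
Import duty = 85725.93 × 11% = 9429.85

CIF value: AUD 85725.93; import duty: AUD 9429.85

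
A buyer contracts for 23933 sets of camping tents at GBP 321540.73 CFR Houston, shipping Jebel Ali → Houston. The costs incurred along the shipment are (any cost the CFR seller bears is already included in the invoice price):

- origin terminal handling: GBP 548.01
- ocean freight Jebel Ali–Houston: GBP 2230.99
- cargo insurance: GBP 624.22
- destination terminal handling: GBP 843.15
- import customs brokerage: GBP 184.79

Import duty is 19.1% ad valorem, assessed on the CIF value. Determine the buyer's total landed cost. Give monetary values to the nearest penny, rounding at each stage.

CFR: the seller pays costs through ocean freight to the destination port, but not insurance.
Already in the invoice (seller's account under CFR): origin terminal, freight — exclude.
CIF value = CFR price + insurance = 321540.73 + 624.22 = 322164.95
Import duty = 322164.95 × 19.1% = 61533.51
Buyer bears: insurance 624.22 + destination terminal 843.15 + brokerage 184.79 + duty 61533.51 = 63185.67
Landed cost = invoice 321540.73 + 63185.67 = 384726.40

Total landed cost: GBP 384726.40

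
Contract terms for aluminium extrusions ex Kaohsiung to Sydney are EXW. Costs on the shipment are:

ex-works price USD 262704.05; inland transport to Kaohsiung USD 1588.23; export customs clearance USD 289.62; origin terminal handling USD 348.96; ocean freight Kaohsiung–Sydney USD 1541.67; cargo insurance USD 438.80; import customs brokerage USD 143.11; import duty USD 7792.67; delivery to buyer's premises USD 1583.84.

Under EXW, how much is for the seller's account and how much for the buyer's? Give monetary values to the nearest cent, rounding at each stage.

EXW: the seller makes goods available at their premises; the buyer bears all onward costs.
Seller's account: goods 262704.05 = 262704.05
Buyer's account: inland to port 1588.23 + export clearance 289.62 + origin terminal 348.96 + freight 1541.67 + insurance 438.80 + brokerage 143.11 + duty 7792.67 + delivery 1583.84 = 13726.90

Seller: USD 262704.05; buyer: USD 13726.90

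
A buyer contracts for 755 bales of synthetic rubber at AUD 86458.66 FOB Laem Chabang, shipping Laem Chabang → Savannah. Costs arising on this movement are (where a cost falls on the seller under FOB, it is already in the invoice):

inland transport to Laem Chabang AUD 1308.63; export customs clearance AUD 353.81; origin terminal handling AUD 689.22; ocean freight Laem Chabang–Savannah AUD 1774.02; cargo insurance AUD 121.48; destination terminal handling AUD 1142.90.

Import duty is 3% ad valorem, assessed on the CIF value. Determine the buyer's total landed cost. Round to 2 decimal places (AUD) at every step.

Total landed cost: AUD 92147.68

FOB: the seller bears costs until goods are on board at the origin port; the buyer bears freight, insurance and all costs thereafter.
Already in the invoice (seller's account under FOB): inland to port, export clearance, origin terminal — exclude.
CIF value = FOB price + freight + insurance = 86458.66 + 1774.02 + 121.48 = 88354.16
Import duty = 88354.16 × 3% = 2650.62
Buyer bears: freight 1774.02 + insurance 121.48 + destination terminal 1142.90 + duty 2650.62 = 5689.02
Landed cost = invoice 86458.66 + 5689.02 = 92147.68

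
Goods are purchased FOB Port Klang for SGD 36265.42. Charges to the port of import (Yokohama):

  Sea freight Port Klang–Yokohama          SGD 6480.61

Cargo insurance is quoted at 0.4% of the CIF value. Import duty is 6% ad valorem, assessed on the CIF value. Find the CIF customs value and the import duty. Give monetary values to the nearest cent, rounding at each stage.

Let C be the CIF value. C = FOB price + freight + 0.4% × C
C − 0.4% × C = 36265.42 + 6480.61
0.996 × C = 42746.03
C = 42746.03 / 0.996 = 42917.70
Insurance premium = 0.4% × 42917.70 = 171.67
Import duty = 42917.70 × 6% = 2575.06

CIF value: SGD 42917.70; import duty: SGD 2575.06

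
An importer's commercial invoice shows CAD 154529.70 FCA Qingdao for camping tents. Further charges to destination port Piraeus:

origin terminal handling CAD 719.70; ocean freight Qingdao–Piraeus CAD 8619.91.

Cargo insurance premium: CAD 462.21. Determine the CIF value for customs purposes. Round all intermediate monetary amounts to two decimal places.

CIF value: CAD 164331.52

CIF = FCA price + pre-shipment costs + freight + insurance
CIF = 154529.70 + 719.70 + 8619.91 + 462.21 = 164331.52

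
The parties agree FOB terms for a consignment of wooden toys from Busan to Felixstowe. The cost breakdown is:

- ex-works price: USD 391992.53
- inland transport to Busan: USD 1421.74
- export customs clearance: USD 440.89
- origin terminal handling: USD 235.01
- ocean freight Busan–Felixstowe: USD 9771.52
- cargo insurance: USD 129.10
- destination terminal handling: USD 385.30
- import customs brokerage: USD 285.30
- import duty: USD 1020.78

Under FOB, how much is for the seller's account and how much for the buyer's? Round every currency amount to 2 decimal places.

FOB: the seller bears costs until goods are on board at the origin port; the buyer bears freight, insurance and all costs thereafter.
Seller's account: goods 391992.53 + inland to port 1421.74 + export clearance 440.89 + origin terminal 235.01 = 394090.17
Buyer's account: freight 9771.52 + insurance 129.10 + destination terminal 385.30 + brokerage 285.30 + duty 1020.78 = 11592.00

Seller: USD 394090.17; buyer: USD 11592.00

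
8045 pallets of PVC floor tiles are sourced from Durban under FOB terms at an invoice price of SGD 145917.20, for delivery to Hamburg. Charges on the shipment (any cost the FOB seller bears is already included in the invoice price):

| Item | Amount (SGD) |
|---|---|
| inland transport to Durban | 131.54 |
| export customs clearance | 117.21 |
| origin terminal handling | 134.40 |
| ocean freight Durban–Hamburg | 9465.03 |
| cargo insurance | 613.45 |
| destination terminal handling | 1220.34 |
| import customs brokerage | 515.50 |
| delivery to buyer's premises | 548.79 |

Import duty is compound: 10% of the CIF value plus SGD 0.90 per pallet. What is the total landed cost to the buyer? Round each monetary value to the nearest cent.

Total landed cost: SGD 181120.38

FOB: the seller bears costs until goods are on board at the origin port; the buyer bears freight, insurance and all costs thereafter.
Already in the invoice (seller's account under FOB): inland to port, export clearance, origin terminal — exclude.
CIF value = FOB price + freight + insurance = 145917.20 + 9465.03 + 613.45 = 155995.68
Ad valorem component: 155995.68 × 10% = 15599.57
Specific component: 8045 × 0.90 = 7240.50
Import duty = 15599.57 + 7240.50 = 22840.07
Buyer bears: freight 9465.03 + insurance 613.45 + destination terminal 1220.34 + brokerage 515.50 + delivery 548.79 + duty 22840.07 = 35203.18
Landed cost = invoice 145917.20 + 35203.18 = 181120.38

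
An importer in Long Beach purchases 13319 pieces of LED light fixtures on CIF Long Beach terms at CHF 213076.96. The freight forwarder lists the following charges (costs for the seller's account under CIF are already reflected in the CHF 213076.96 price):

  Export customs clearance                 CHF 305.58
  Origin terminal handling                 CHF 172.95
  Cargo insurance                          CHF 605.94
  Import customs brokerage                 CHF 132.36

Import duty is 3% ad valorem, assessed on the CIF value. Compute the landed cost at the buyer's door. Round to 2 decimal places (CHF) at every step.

Total landed cost: CHF 219601.63

CIF: the seller pays costs through ocean freight and marine insurance to the destination port.
Already in the invoice (seller's account under CIF): export clearance, origin terminal, insurance — exclude.
The CIF price already equals the CIF value: 213076.96
Import duty = 213076.96 × 3% = 6392.31
Buyer bears: brokerage 132.36 + duty 6392.31 = 6524.67
Landed cost = invoice 213076.96 + 6524.67 = 219601.63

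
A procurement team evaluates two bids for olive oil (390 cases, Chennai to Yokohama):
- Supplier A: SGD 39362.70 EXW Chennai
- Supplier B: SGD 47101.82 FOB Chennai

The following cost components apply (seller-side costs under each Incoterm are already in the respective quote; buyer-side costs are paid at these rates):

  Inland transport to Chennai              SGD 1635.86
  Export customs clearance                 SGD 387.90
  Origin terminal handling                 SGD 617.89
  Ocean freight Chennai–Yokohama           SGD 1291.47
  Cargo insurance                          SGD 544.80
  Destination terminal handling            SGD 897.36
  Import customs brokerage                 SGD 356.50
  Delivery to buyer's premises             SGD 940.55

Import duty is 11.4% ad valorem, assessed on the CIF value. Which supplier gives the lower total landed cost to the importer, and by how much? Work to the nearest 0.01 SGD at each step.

Supplier A is cheaper by SGD 5678.58

Supplier A (EXW):
CIF value = EXW price + inland to port + export clearance + origin terminal + freight + insurance = 39362.70 + 1635.86 + 387.90 + 617.89 + 1291.47 + 544.80 = 43840.62
Import duty = 43840.62 × 11.4% = 4997.83
Buyer bears (A): 1635.86 + 387.90 + 617.89 + 1291.47 + 544.80 + 897.36 + 356.50 + 940.55 = 6672.33
Landed cost (A) = invoice 39362.70 + 6672.33 + duty 4997.83 = 51032.86
Supplier B (FOB):
CIF value = FOB price + freight + insurance = 47101.82 + 1291.47 + 544.80 = 48938.09
Import duty = 48938.09 × 11.4% = 5578.94
Buyer bears (B): 1291.47 + 544.80 + 897.36 + 356.50 + 940.55 = 4030.68
Landed cost (B) = invoice 47101.82 + 4030.68 + duty 5578.94 = 56711.44
Difference = |51032.86 − 56711.44| = 5678.58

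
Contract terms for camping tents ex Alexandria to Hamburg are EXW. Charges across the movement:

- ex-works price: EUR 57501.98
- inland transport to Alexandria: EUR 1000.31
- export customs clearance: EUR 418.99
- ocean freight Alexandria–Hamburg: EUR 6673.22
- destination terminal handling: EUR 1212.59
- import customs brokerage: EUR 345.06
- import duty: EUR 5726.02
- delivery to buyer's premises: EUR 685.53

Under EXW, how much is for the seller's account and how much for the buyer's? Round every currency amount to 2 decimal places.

EXW: the seller makes goods available at their premises; the buyer bears all onward costs.
Seller's account: goods 57501.98 = 57501.98
Buyer's account: inland to port 1000.31 + export clearance 418.99 + freight 6673.22 + destination terminal 1212.59 + brokerage 345.06 + duty 5726.02 + delivery 685.53 = 16061.72

Seller: EUR 57501.98; buyer: EUR 16061.72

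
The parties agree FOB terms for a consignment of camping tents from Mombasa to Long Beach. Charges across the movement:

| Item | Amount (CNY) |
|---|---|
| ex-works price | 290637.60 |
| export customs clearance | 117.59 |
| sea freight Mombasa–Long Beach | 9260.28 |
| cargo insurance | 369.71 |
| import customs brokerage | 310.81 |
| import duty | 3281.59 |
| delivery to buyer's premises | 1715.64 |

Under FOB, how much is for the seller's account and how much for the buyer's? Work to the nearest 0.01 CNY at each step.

Seller: CNY 290755.19; buyer: CNY 14938.03

FOB: the seller bears costs until goods are on board at the origin port; the buyer bears freight, insurance and all costs thereafter.
Seller's account: goods 290637.60 + export clearance 117.59 = 290755.19
Buyer's account: freight 9260.28 + insurance 369.71 + brokerage 310.81 + duty 3281.59 + delivery 1715.64 = 14938.03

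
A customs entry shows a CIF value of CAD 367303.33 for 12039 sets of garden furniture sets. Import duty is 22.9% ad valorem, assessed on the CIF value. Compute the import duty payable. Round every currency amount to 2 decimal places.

Import duty: CAD 84112.46

Import duty = 367303.33 × 22.9% = 84112.46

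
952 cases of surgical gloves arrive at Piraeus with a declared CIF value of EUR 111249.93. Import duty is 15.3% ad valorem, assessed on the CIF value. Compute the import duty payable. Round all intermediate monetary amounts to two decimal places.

Import duty: EUR 17021.24

Import duty = 111249.93 × 15.3% = 17021.24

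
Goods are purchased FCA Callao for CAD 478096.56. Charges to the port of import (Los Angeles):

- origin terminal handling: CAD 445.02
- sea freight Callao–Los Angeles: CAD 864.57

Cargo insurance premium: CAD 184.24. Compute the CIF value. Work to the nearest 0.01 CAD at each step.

CIF = FCA price + pre-shipment costs + freight + insurance
CIF = 478096.56 + 445.02 + 864.57 + 184.24 = 479590.39

CIF value: CAD 479590.39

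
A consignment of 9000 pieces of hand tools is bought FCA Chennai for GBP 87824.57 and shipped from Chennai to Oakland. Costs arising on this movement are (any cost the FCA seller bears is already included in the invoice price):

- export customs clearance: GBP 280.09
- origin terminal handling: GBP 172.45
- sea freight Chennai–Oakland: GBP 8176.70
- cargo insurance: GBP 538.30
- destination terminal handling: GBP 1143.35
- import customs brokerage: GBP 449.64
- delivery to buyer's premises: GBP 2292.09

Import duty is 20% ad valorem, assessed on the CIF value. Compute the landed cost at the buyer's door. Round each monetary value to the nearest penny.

FCA: the seller delivers export-cleared goods to the carrier; the buyer bears costs from that point.
Already in the invoice (seller's account under FCA): export clearance — exclude.
CIF value = FCA price + origin terminal + freight + insurance = 87824.57 + 172.45 + 8176.70 + 538.30 = 96712.02
Import duty = 96712.02 × 20% = 19342.40
Buyer bears: origin terminal 172.45 + freight 8176.70 + insurance 538.30 + destination terminal 1143.35 + brokerage 449.64 + delivery 2292.09 + duty 19342.40 = 32114.93
Landed cost = invoice 87824.57 + 32114.93 = 119939.50

Total landed cost: GBP 119939.50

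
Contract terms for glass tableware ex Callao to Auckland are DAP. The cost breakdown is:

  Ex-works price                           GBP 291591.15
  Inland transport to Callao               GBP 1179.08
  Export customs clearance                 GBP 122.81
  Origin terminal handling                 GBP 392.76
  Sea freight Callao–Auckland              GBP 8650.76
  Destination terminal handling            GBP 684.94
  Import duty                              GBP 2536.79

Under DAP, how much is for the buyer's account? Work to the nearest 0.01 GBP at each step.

DAP: the seller bears all costs to the named destination except import duty and clearance.
Seller's account: goods 291591.15 + inland to port 1179.08 + export clearance 122.81 + origin terminal 392.76 + freight 8650.76 + destination terminal 684.94 = 302621.50
Buyer's account: duty 2536.79 = 2536.79

Buyer's account: GBP 2536.79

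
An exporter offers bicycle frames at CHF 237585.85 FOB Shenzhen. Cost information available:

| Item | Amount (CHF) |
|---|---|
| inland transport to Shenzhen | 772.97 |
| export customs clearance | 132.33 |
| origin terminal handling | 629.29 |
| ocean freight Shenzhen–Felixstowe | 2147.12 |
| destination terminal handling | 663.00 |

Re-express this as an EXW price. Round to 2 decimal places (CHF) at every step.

EXW price: CHF 236051.26

Not relevant to the conversion: freight, destination terminal — on the buyer under both terms; not part of either seller's price.
From FOB to EXW, the seller no longer bears: inland to port, export clearance, origin terminal.
EXW price = 237585.85 − 772.97 − 132.33 − 629.29 = 236051.26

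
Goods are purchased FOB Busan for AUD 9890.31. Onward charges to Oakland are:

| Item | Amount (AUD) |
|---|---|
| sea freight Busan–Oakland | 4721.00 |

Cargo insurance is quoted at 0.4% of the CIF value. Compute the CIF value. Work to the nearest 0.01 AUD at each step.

Let C be the CIF value. C = FOB price + freight + 0.4% × C
C − 0.4% × C = 9890.31 + 4721.00
0.996 × C = 14611.31
C = 14611.31 / 0.996 = 14669.99
Insurance premium = 0.4% × 14669.99 = 58.68

CIF value: AUD 14669.99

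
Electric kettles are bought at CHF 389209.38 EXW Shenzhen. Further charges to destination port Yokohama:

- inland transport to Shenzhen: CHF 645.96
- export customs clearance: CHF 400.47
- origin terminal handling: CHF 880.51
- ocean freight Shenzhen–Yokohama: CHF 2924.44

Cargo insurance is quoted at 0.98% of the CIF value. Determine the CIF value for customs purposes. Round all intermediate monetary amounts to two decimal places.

Let C be the CIF value. C = EXW price + pre-shipment costs + freight + 0.98% × C
C − 0.98% × C = 389209.38 + 645.96 + 400.47 + 880.51 + 2924.44
0.9902 × C = 394060.76
C = 394060.76 / 0.9902 = 397960.78
Insurance premium = 0.98% × 397960.78 = 3900.02

CIF value: CHF 397960.78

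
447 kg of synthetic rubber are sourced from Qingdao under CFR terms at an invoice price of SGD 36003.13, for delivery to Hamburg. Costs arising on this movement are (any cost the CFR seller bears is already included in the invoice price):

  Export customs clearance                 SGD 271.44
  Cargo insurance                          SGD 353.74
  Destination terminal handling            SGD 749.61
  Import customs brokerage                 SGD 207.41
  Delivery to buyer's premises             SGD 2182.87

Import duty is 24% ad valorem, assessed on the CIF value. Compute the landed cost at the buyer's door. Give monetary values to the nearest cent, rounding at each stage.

CFR: the seller pays costs through ocean freight to the destination port, but not insurance.
Already in the invoice (seller's account under CFR): export clearance — exclude.
CIF value = CFR price + insurance = 36003.13 + 353.74 = 36356.87
Import duty = 36356.87 × 24% = 8725.65
Buyer bears: insurance 353.74 + destination terminal 749.61 + brokerage 207.41 + delivery 2182.87 + duty 8725.65 = 12219.28
Landed cost = invoice 36003.13 + 12219.28 = 48222.41

Total landed cost: SGD 48222.41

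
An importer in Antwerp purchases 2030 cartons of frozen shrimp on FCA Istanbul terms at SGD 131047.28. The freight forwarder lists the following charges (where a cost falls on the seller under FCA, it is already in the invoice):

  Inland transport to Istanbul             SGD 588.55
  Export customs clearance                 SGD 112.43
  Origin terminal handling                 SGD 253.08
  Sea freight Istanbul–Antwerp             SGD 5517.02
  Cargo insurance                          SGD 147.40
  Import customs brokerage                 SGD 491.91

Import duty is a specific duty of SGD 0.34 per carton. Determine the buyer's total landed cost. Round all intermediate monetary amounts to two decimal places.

FCA: the seller delivers export-cleared goods to the carrier; the buyer bears costs from that point.
Already in the invoice (seller's account under FCA): inland to port, export clearance — exclude.
CIF value = FCA price + origin terminal + freight + insurance = 131047.28 + 253.08 + 5517.02 + 147.40 = 136964.78
Import duty = 2030 × 0.34 = 690.20
Buyer bears: origin terminal 253.08 + freight 5517.02 + insurance 147.40 + brokerage 491.91 + duty 690.20 = 7099.61
Landed cost = invoice 131047.28 + 7099.61 = 138146.89

Total landed cost: SGD 138146.89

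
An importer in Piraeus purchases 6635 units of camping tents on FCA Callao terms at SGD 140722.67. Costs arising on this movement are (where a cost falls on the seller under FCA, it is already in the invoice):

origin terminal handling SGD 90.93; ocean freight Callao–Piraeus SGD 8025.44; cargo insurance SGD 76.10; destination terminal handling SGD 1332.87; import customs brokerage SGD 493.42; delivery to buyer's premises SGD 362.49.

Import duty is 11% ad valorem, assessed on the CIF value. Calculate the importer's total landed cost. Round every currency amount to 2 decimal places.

Total landed cost: SGD 167484.59

FCA: the seller delivers export-cleared goods to the carrier; the buyer bears costs from that point.
CIF value = FCA price + origin terminal + freight + insurance = 140722.67 + 90.93 + 8025.44 + 76.10 = 148915.14
Import duty = 148915.14 × 11% = 16380.67
Buyer bears: origin terminal 90.93 + freight 8025.44 + insurance 76.10 + destination terminal 1332.87 + brokerage 493.42 + delivery 362.49 + duty 16380.67 = 26761.92
Landed cost = invoice 140722.67 + 26761.92 = 167484.59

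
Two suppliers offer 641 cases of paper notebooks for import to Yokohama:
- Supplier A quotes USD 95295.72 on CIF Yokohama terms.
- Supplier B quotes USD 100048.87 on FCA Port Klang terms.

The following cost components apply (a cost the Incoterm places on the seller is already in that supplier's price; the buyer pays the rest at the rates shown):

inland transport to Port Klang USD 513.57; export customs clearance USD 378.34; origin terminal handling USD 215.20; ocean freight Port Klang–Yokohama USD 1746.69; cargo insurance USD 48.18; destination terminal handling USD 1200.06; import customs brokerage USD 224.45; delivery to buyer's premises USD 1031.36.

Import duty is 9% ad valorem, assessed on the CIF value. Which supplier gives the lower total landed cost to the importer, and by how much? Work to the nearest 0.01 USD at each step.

Supplier A is cheaper by USD 7371.91

Supplier A (CIF):
The CIF price already equals the CIF value: 95295.72
Import duty = 95295.72 × 9% = 8576.61
Buyer bears (A): 1200.06 + 224.45 + 1031.36 = 2455.87
Landed cost (A) = invoice 95295.72 + 2455.87 + duty 8576.61 = 106328.20
Supplier B (FCA):
CIF value = FCA price + origin terminal + freight + insurance = 100048.87 + 215.20 + 1746.69 + 48.18 = 102058.94
Import duty = 102058.94 × 9% = 9185.30
Buyer bears (B): 215.20 + 1746.69 + 48.18 + 1200.06 + 224.45 + 1031.36 = 4465.94
Landed cost (B) = invoice 100048.87 + 4465.94 + duty 9185.30 = 113700.11
Difference = |106328.20 − 113700.11| = 7371.91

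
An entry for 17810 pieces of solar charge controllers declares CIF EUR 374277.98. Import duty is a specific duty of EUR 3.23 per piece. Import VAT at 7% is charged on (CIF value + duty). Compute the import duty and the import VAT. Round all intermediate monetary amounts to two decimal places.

Import duty = 17810 × 3.23 = 57526.30
VAT base = CIF + duty = 374277.98 + 57526.30 = 431804.28
Import VAT = 431804.28 × 7% = 30226.30

Import duty: EUR 57526.30; import VAT: EUR 30226.30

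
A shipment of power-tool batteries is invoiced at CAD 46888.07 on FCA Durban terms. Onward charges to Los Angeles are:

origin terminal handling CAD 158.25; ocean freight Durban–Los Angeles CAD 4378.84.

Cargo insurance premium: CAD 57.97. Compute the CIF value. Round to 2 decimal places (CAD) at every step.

CIF = FCA price + pre-shipment costs + freight + insurance
CIF = 46888.07 + 158.25 + 4378.84 + 57.97 = 51483.13

CIF value: CAD 51483.13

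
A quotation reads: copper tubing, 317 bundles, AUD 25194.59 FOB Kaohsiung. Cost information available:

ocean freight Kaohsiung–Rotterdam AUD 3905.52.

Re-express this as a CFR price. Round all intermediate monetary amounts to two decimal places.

CFR price: AUD 29100.11

From FOB to CFR, the seller additionally bears: freight.
CFR price = 25194.59 + 3905.52 = 29100.11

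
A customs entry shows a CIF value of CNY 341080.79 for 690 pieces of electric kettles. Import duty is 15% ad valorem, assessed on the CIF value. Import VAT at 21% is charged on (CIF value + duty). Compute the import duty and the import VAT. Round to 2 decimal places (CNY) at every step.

Import duty = 341080.79 × 15% = 51162.12
VAT base = CIF + duty = 341080.79 + 51162.12 = 392242.91
Import VAT = 392242.91 × 21% = 82371.01

Import duty: CNY 51162.12; import VAT: CNY 82371.01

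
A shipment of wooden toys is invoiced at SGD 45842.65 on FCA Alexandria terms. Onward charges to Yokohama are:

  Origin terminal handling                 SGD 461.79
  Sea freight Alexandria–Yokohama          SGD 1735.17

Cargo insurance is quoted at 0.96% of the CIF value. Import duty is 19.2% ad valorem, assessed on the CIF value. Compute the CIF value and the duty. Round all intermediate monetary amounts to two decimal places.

CIF value: SGD 48505.26; import duty: SGD 9313.01

Let C be the CIF value. C = FCA price + pre-shipment costs + freight + 0.96% × C
C − 0.96% × C = 45842.65 + 461.79 + 1735.17
0.9904 × C = 48039.61
C = 48039.61 / 0.9904 = 48505.26
Insurance premium = 0.96% × 48505.26 = 465.65
Import duty = 48505.26 × 19.2% = 9313.01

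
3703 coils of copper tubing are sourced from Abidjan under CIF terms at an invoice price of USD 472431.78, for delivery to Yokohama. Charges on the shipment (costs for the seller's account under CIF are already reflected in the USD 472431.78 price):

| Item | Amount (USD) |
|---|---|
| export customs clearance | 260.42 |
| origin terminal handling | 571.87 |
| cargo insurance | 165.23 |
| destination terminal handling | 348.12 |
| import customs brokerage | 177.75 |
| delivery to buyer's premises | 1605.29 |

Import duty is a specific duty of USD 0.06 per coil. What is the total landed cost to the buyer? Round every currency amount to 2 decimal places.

Total landed cost: USD 474785.12

CIF: the seller pays costs through ocean freight and marine insurance to the destination port.
Already in the invoice (seller's account under CIF): export clearance, origin terminal, insurance — exclude.
The CIF price already equals the CIF value: 472431.78
Import duty = 3703 × 0.06 = 222.18
Buyer bears: destination terminal 348.12 + brokerage 177.75 + delivery 1605.29 + duty 222.18 = 2353.34
Landed cost = invoice 472431.78 + 2353.34 = 474785.12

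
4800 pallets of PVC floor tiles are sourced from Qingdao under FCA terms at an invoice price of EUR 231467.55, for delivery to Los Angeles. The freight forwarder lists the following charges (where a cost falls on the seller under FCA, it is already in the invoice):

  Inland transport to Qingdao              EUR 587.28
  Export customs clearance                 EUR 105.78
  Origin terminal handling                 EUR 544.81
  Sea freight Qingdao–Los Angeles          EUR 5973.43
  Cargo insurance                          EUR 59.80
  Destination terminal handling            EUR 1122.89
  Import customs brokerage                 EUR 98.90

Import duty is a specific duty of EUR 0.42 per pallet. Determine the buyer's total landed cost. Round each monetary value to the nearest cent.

Total landed cost: EUR 241283.38

FCA: the seller delivers export-cleared goods to the carrier; the buyer bears costs from that point.
Already in the invoice (seller's account under FCA): inland to port, export clearance — exclude.
CIF value = FCA price + origin terminal + freight + insurance = 231467.55 + 544.81 + 5973.43 + 59.80 = 238045.59
Import duty = 4800 × 0.42 = 2016.00
Buyer bears: origin terminal 544.81 + freight 5973.43 + insurance 59.80 + destination terminal 1122.89 + brokerage 98.90 + duty 2016.00 = 9815.83
Landed cost = invoice 231467.55 + 9815.83 = 241283.38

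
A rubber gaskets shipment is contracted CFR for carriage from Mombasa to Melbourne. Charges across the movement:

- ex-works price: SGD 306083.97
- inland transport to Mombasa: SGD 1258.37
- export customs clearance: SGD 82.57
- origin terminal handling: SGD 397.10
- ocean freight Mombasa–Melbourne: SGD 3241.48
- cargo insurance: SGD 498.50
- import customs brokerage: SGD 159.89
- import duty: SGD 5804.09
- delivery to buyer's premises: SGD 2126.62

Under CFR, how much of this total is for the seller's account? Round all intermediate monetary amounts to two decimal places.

Seller's account: SGD 311063.49

CFR: the seller pays costs through ocean freight to the destination port, but not insurance.
Seller's account: goods 306083.97 + inland to port 1258.37 + export clearance 82.57 + origin terminal 397.10 + freight 3241.48 = 311063.49
Buyer's account: insurance 498.50 + brokerage 159.89 + duty 5804.09 + delivery 2126.62 = 8589.10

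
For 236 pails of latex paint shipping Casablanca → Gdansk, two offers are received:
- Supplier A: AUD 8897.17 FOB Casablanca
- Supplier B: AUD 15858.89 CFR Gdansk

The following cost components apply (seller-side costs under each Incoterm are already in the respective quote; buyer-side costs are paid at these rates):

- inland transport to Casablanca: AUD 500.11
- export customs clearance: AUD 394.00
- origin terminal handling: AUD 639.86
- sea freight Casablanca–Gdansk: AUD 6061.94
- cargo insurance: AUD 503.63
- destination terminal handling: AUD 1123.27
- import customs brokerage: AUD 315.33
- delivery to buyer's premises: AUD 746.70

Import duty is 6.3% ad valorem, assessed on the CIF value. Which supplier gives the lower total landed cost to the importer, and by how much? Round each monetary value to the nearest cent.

Supplier A (FOB):
CIF value = FOB price + freight + insurance = 8897.17 + 6061.94 + 503.63 = 15462.74
Import duty = 15462.74 × 6.3% = 974.15
Buyer bears (A): 6061.94 + 503.63 + 1123.27 + 315.33 + 746.70 = 8750.87
Landed cost (A) = invoice 8897.17 + 8750.87 + duty 974.15 = 18622.19
Supplier B (CFR):
CIF value = CFR price + insurance = 15858.89 + 503.63 = 16362.52
Import duty = 16362.52 × 6.3% = 1030.84
Buyer bears (B): 503.63 + 1123.27 + 315.33 + 746.70 = 2688.93
Landed cost (B) = invoice 15858.89 + 2688.93 + duty 1030.84 = 19578.66
Difference = |18622.19 − 19578.66| = 956.47

Supplier A is cheaper by AUD 956.47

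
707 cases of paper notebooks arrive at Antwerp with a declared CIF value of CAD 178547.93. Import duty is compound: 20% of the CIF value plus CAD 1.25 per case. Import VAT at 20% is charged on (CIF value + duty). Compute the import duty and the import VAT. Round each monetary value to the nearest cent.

Import duty: CAD 36593.34; import VAT: CAD 43028.25

Ad valorem component: 178547.93 × 20% = 35709.59
Specific component: 707 × 1.25 = 883.75
Import duty = 35709.59 + 883.75 = 36593.34
VAT base = CIF + duty = 178547.93 + 36593.34 = 215141.27
Import VAT = 215141.27 × 20% = 43028.25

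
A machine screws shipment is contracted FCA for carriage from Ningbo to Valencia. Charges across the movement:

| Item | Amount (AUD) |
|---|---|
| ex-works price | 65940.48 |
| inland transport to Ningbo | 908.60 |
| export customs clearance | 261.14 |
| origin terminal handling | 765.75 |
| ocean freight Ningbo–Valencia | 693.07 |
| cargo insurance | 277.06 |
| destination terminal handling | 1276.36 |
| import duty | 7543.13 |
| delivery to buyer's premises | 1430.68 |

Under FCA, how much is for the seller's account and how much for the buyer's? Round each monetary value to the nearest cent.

FCA: the seller delivers export-cleared goods to the carrier; the buyer bears costs from that point.
Seller's account: goods 65940.48 + inland to port 908.60 + export clearance 261.14 = 67110.22
Buyer's account: origin terminal 765.75 + freight 693.07 + insurance 277.06 + destination terminal 1276.36 + duty 7543.13 + delivery 1430.68 = 11986.05

Seller: AUD 67110.22; buyer: AUD 11986.05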